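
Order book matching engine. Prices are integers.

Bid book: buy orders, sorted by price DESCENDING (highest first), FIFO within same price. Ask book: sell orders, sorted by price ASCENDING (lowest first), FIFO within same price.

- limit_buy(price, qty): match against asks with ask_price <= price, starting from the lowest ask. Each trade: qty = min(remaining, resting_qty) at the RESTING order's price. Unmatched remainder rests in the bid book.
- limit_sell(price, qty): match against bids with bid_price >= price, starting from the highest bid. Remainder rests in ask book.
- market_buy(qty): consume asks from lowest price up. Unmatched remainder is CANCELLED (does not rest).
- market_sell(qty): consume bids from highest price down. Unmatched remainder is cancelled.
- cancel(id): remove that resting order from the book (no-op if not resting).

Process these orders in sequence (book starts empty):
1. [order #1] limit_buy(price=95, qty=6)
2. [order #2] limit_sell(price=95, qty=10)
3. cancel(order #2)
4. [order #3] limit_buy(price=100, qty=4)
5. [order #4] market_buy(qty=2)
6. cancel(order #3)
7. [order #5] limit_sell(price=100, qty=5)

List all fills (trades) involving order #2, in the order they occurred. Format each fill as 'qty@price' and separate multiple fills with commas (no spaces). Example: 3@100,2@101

After op 1 [order #1] limit_buy(price=95, qty=6): fills=none; bids=[#1:6@95] asks=[-]
After op 2 [order #2] limit_sell(price=95, qty=10): fills=#1x#2:6@95; bids=[-] asks=[#2:4@95]
After op 3 cancel(order #2): fills=none; bids=[-] asks=[-]
After op 4 [order #3] limit_buy(price=100, qty=4): fills=none; bids=[#3:4@100] asks=[-]
After op 5 [order #4] market_buy(qty=2): fills=none; bids=[#3:4@100] asks=[-]
After op 6 cancel(order #3): fills=none; bids=[-] asks=[-]
After op 7 [order #5] limit_sell(price=100, qty=5): fills=none; bids=[-] asks=[#5:5@100]

Answer: 6@95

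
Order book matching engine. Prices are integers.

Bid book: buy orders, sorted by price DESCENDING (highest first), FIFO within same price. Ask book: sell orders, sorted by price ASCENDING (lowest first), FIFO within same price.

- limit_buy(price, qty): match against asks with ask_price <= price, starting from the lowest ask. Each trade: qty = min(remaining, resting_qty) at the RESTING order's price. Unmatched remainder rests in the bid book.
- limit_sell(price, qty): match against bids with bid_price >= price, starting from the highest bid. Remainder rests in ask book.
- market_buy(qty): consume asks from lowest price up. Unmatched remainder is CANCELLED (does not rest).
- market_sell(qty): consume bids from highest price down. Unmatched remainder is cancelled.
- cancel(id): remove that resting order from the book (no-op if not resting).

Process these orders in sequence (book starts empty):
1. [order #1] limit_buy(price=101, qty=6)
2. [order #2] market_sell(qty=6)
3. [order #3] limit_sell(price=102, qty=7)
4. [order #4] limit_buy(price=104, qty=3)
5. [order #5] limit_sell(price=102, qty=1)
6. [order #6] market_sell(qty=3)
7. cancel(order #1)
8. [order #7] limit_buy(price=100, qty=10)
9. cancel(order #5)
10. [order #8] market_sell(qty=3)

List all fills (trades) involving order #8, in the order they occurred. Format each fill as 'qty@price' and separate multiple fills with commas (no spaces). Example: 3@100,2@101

Answer: 3@100

Derivation:
After op 1 [order #1] limit_buy(price=101, qty=6): fills=none; bids=[#1:6@101] asks=[-]
After op 2 [order #2] market_sell(qty=6): fills=#1x#2:6@101; bids=[-] asks=[-]
After op 3 [order #3] limit_sell(price=102, qty=7): fills=none; bids=[-] asks=[#3:7@102]
After op 4 [order #4] limit_buy(price=104, qty=3): fills=#4x#3:3@102; bids=[-] asks=[#3:4@102]
After op 5 [order #5] limit_sell(price=102, qty=1): fills=none; bids=[-] asks=[#3:4@102 #5:1@102]
After op 6 [order #6] market_sell(qty=3): fills=none; bids=[-] asks=[#3:4@102 #5:1@102]
After op 7 cancel(order #1): fills=none; bids=[-] asks=[#3:4@102 #5:1@102]
After op 8 [order #7] limit_buy(price=100, qty=10): fills=none; bids=[#7:10@100] asks=[#3:4@102 #5:1@102]
After op 9 cancel(order #5): fills=none; bids=[#7:10@100] asks=[#3:4@102]
After op 10 [order #8] market_sell(qty=3): fills=#7x#8:3@100; bids=[#7:7@100] asks=[#3:4@102]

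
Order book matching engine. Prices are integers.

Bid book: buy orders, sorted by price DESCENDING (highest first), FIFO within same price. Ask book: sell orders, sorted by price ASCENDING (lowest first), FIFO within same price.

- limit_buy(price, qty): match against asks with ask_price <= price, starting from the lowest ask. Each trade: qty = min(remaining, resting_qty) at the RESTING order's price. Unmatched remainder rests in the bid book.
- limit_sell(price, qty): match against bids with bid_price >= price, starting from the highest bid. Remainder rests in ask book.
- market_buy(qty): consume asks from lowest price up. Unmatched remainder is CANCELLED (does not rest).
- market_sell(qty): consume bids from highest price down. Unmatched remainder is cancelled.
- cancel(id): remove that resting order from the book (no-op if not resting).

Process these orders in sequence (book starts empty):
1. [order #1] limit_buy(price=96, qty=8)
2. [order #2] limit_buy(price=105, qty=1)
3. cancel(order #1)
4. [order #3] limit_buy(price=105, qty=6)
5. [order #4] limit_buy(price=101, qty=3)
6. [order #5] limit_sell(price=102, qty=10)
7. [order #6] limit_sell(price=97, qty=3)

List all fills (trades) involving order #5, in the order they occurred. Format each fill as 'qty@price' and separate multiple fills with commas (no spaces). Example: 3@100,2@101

After op 1 [order #1] limit_buy(price=96, qty=8): fills=none; bids=[#1:8@96] asks=[-]
After op 2 [order #2] limit_buy(price=105, qty=1): fills=none; bids=[#2:1@105 #1:8@96] asks=[-]
After op 3 cancel(order #1): fills=none; bids=[#2:1@105] asks=[-]
After op 4 [order #3] limit_buy(price=105, qty=6): fills=none; bids=[#2:1@105 #3:6@105] asks=[-]
After op 5 [order #4] limit_buy(price=101, qty=3): fills=none; bids=[#2:1@105 #3:6@105 #4:3@101] asks=[-]
After op 6 [order #5] limit_sell(price=102, qty=10): fills=#2x#5:1@105 #3x#5:6@105; bids=[#4:3@101] asks=[#5:3@102]
After op 7 [order #6] limit_sell(price=97, qty=3): fills=#4x#6:3@101; bids=[-] asks=[#5:3@102]

Answer: 1@105,6@105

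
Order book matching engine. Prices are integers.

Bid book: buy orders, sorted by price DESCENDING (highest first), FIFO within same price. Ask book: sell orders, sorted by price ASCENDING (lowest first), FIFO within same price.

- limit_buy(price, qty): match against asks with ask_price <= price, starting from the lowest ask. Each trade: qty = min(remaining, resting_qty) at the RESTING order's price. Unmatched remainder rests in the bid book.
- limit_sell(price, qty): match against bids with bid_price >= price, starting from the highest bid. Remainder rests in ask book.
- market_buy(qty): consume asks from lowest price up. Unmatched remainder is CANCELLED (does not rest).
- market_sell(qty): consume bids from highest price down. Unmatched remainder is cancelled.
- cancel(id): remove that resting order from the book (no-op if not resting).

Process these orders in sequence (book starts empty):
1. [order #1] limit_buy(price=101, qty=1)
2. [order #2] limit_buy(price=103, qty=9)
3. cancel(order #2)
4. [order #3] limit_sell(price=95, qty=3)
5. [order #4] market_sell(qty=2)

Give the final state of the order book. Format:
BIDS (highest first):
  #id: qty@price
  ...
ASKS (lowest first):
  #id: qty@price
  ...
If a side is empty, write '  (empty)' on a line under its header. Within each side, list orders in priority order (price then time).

Answer: BIDS (highest first):
  (empty)
ASKS (lowest first):
  #3: 2@95

Derivation:
After op 1 [order #1] limit_buy(price=101, qty=1): fills=none; bids=[#1:1@101] asks=[-]
After op 2 [order #2] limit_buy(price=103, qty=9): fills=none; bids=[#2:9@103 #1:1@101] asks=[-]
After op 3 cancel(order #2): fills=none; bids=[#1:1@101] asks=[-]
After op 4 [order #3] limit_sell(price=95, qty=3): fills=#1x#3:1@101; bids=[-] asks=[#3:2@95]
After op 5 [order #4] market_sell(qty=2): fills=none; bids=[-] asks=[#3:2@95]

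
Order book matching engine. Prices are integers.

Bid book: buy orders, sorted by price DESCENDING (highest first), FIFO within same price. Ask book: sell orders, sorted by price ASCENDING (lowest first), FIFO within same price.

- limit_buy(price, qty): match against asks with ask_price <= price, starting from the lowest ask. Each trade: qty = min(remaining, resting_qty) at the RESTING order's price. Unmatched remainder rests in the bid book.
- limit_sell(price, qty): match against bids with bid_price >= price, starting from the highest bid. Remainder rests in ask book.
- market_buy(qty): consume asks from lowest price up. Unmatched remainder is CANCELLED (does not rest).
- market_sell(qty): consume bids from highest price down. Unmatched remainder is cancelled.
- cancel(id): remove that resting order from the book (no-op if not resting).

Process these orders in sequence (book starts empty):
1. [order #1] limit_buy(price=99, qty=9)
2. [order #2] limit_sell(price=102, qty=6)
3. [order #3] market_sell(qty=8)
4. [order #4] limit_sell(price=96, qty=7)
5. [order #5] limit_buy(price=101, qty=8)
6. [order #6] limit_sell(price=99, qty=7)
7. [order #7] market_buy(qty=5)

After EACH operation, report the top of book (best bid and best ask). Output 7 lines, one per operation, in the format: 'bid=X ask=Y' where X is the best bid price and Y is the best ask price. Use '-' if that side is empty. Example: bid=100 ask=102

After op 1 [order #1] limit_buy(price=99, qty=9): fills=none; bids=[#1:9@99] asks=[-]
After op 2 [order #2] limit_sell(price=102, qty=6): fills=none; bids=[#1:9@99] asks=[#2:6@102]
After op 3 [order #3] market_sell(qty=8): fills=#1x#3:8@99; bids=[#1:1@99] asks=[#2:6@102]
After op 4 [order #4] limit_sell(price=96, qty=7): fills=#1x#4:1@99; bids=[-] asks=[#4:6@96 #2:6@102]
After op 5 [order #5] limit_buy(price=101, qty=8): fills=#5x#4:6@96; bids=[#5:2@101] asks=[#2:6@102]
After op 6 [order #6] limit_sell(price=99, qty=7): fills=#5x#6:2@101; bids=[-] asks=[#6:5@99 #2:6@102]
After op 7 [order #7] market_buy(qty=5): fills=#7x#6:5@99; bids=[-] asks=[#2:6@102]

Answer: bid=99 ask=-
bid=99 ask=102
bid=99 ask=102
bid=- ask=96
bid=101 ask=102
bid=- ask=99
bid=- ask=102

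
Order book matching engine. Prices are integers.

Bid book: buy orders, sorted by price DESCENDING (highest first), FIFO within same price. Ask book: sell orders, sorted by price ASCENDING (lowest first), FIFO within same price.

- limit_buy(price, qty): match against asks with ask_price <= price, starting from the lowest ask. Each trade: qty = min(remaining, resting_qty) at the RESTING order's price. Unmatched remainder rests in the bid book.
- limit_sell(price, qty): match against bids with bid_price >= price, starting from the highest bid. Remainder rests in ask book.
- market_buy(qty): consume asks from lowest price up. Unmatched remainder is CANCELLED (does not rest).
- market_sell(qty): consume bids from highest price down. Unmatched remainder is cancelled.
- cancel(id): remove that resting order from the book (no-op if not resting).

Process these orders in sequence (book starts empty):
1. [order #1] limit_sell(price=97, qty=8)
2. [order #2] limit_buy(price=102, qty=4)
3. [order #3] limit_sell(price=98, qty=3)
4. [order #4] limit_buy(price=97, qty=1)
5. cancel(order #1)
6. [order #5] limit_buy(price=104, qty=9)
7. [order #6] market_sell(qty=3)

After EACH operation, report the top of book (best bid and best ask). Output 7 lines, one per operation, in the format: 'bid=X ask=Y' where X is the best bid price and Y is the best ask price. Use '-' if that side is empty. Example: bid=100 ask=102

After op 1 [order #1] limit_sell(price=97, qty=8): fills=none; bids=[-] asks=[#1:8@97]
After op 2 [order #2] limit_buy(price=102, qty=4): fills=#2x#1:4@97; bids=[-] asks=[#1:4@97]
After op 3 [order #3] limit_sell(price=98, qty=3): fills=none; bids=[-] asks=[#1:4@97 #3:3@98]
After op 4 [order #4] limit_buy(price=97, qty=1): fills=#4x#1:1@97; bids=[-] asks=[#1:3@97 #3:3@98]
After op 5 cancel(order #1): fills=none; bids=[-] asks=[#3:3@98]
After op 6 [order #5] limit_buy(price=104, qty=9): fills=#5x#3:3@98; bids=[#5:6@104] asks=[-]
After op 7 [order #6] market_sell(qty=3): fills=#5x#6:3@104; bids=[#5:3@104] asks=[-]

Answer: bid=- ask=97
bid=- ask=97
bid=- ask=97
bid=- ask=97
bid=- ask=98
bid=104 ask=-
bid=104 ask=-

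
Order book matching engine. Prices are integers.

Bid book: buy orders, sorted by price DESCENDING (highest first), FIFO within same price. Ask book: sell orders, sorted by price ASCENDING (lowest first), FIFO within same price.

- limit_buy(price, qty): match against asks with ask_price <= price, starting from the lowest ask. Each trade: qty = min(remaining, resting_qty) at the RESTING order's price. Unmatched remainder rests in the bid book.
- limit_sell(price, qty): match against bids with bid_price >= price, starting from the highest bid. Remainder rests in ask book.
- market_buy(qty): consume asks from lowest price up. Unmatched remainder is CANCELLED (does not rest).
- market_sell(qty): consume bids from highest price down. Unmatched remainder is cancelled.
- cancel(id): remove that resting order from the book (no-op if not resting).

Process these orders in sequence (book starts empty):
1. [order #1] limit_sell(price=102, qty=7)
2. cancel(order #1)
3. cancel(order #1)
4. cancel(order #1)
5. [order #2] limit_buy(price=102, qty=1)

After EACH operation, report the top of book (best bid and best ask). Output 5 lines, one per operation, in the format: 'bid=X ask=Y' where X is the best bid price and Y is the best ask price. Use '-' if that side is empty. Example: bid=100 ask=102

After op 1 [order #1] limit_sell(price=102, qty=7): fills=none; bids=[-] asks=[#1:7@102]
After op 2 cancel(order #1): fills=none; bids=[-] asks=[-]
After op 3 cancel(order #1): fills=none; bids=[-] asks=[-]
After op 4 cancel(order #1): fills=none; bids=[-] asks=[-]
After op 5 [order #2] limit_buy(price=102, qty=1): fills=none; bids=[#2:1@102] asks=[-]

Answer: bid=- ask=102
bid=- ask=-
bid=- ask=-
bid=- ask=-
bid=102 ask=-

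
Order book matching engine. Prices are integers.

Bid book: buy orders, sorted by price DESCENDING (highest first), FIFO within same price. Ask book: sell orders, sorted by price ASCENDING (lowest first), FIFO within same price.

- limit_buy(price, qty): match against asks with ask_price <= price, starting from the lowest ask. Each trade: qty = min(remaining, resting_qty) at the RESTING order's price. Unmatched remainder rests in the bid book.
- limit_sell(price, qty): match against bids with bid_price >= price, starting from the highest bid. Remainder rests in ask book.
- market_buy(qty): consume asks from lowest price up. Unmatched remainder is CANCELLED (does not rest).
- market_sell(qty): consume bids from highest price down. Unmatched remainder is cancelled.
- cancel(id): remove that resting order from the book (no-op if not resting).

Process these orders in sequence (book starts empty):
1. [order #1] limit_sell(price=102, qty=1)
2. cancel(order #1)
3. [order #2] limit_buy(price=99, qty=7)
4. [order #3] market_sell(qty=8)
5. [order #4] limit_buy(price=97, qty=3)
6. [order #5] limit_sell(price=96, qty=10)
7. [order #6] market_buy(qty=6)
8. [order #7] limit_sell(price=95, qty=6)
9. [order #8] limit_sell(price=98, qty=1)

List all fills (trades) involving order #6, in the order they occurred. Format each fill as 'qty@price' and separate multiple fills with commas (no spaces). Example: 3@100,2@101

Answer: 6@96

Derivation:
After op 1 [order #1] limit_sell(price=102, qty=1): fills=none; bids=[-] asks=[#1:1@102]
After op 2 cancel(order #1): fills=none; bids=[-] asks=[-]
After op 3 [order #2] limit_buy(price=99, qty=7): fills=none; bids=[#2:7@99] asks=[-]
After op 4 [order #3] market_sell(qty=8): fills=#2x#3:7@99; bids=[-] asks=[-]
After op 5 [order #4] limit_buy(price=97, qty=3): fills=none; bids=[#4:3@97] asks=[-]
After op 6 [order #5] limit_sell(price=96, qty=10): fills=#4x#5:3@97; bids=[-] asks=[#5:7@96]
After op 7 [order #6] market_buy(qty=6): fills=#6x#5:6@96; bids=[-] asks=[#5:1@96]
After op 8 [order #7] limit_sell(price=95, qty=6): fills=none; bids=[-] asks=[#7:6@95 #5:1@96]
After op 9 [order #8] limit_sell(price=98, qty=1): fills=none; bids=[-] asks=[#7:6@95 #5:1@96 #8:1@98]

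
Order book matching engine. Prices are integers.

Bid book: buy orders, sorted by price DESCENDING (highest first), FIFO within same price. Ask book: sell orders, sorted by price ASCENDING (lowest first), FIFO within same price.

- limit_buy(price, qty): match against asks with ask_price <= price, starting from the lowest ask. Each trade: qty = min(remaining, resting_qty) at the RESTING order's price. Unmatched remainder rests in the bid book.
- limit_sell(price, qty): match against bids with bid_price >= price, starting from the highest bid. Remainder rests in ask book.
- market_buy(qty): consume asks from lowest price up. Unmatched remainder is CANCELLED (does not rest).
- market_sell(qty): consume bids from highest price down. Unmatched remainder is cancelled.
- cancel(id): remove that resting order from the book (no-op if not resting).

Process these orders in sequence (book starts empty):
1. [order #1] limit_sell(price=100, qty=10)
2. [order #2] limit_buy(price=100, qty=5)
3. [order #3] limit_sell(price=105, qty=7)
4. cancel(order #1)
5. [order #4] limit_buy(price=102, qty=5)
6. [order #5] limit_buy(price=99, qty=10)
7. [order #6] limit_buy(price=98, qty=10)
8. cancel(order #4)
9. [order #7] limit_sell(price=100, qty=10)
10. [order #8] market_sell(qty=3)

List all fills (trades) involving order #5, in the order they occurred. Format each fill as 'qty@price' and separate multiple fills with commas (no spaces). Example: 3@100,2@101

Answer: 3@99

Derivation:
After op 1 [order #1] limit_sell(price=100, qty=10): fills=none; bids=[-] asks=[#1:10@100]
After op 2 [order #2] limit_buy(price=100, qty=5): fills=#2x#1:5@100; bids=[-] asks=[#1:5@100]
After op 3 [order #3] limit_sell(price=105, qty=7): fills=none; bids=[-] asks=[#1:5@100 #3:7@105]
After op 4 cancel(order #1): fills=none; bids=[-] asks=[#3:7@105]
After op 5 [order #4] limit_buy(price=102, qty=5): fills=none; bids=[#4:5@102] asks=[#3:7@105]
After op 6 [order #5] limit_buy(price=99, qty=10): fills=none; bids=[#4:5@102 #5:10@99] asks=[#3:7@105]
After op 7 [order #6] limit_buy(price=98, qty=10): fills=none; bids=[#4:5@102 #5:10@99 #6:10@98] asks=[#3:7@105]
After op 8 cancel(order #4): fills=none; bids=[#5:10@99 #6:10@98] asks=[#3:7@105]
After op 9 [order #7] limit_sell(price=100, qty=10): fills=none; bids=[#5:10@99 #6:10@98] asks=[#7:10@100 #3:7@105]
After op 10 [order #8] market_sell(qty=3): fills=#5x#8:3@99; bids=[#5:7@99 #6:10@98] asks=[#7:10@100 #3:7@105]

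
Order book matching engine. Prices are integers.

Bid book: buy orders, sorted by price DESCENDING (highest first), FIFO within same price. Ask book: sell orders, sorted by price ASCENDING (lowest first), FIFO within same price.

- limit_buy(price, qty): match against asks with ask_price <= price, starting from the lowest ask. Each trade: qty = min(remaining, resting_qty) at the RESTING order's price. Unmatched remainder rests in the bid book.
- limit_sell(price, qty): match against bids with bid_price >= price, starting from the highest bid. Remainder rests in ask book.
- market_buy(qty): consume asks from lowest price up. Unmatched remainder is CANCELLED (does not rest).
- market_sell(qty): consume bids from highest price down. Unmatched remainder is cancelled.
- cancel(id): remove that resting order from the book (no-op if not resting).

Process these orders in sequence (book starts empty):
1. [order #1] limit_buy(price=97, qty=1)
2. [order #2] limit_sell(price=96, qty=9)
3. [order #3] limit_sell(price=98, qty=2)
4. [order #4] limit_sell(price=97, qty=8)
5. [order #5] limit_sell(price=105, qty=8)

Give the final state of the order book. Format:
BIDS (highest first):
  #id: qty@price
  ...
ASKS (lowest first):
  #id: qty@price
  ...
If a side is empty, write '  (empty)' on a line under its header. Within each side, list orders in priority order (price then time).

After op 1 [order #1] limit_buy(price=97, qty=1): fills=none; bids=[#1:1@97] asks=[-]
After op 2 [order #2] limit_sell(price=96, qty=9): fills=#1x#2:1@97; bids=[-] asks=[#2:8@96]
After op 3 [order #3] limit_sell(price=98, qty=2): fills=none; bids=[-] asks=[#2:8@96 #3:2@98]
After op 4 [order #4] limit_sell(price=97, qty=8): fills=none; bids=[-] asks=[#2:8@96 #4:8@97 #3:2@98]
After op 5 [order #5] limit_sell(price=105, qty=8): fills=none; bids=[-] asks=[#2:8@96 #4:8@97 #3:2@98 #5:8@105]

Answer: BIDS (highest first):
  (empty)
ASKS (lowest first):
  #2: 8@96
  #4: 8@97
  #3: 2@98
  #5: 8@105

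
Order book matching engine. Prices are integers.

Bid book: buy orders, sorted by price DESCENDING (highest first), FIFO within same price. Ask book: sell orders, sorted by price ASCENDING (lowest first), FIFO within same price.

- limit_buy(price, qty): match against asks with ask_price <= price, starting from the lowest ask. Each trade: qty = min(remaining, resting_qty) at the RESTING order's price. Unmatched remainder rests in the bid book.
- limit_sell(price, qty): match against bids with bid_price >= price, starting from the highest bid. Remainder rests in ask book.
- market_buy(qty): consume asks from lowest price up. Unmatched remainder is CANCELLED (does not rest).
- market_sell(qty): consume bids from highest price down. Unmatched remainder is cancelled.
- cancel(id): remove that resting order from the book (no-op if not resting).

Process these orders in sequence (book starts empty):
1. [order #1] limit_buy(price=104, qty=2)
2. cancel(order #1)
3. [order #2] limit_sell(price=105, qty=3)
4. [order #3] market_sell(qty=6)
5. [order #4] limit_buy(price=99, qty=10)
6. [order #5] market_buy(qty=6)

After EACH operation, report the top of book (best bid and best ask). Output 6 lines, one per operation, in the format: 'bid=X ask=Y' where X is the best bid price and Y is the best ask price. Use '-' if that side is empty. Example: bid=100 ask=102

After op 1 [order #1] limit_buy(price=104, qty=2): fills=none; bids=[#1:2@104] asks=[-]
After op 2 cancel(order #1): fills=none; bids=[-] asks=[-]
After op 3 [order #2] limit_sell(price=105, qty=3): fills=none; bids=[-] asks=[#2:3@105]
After op 4 [order #3] market_sell(qty=6): fills=none; bids=[-] asks=[#2:3@105]
After op 5 [order #4] limit_buy(price=99, qty=10): fills=none; bids=[#4:10@99] asks=[#2:3@105]
After op 6 [order #5] market_buy(qty=6): fills=#5x#2:3@105; bids=[#4:10@99] asks=[-]

Answer: bid=104 ask=-
bid=- ask=-
bid=- ask=105
bid=- ask=105
bid=99 ask=105
bid=99 ask=-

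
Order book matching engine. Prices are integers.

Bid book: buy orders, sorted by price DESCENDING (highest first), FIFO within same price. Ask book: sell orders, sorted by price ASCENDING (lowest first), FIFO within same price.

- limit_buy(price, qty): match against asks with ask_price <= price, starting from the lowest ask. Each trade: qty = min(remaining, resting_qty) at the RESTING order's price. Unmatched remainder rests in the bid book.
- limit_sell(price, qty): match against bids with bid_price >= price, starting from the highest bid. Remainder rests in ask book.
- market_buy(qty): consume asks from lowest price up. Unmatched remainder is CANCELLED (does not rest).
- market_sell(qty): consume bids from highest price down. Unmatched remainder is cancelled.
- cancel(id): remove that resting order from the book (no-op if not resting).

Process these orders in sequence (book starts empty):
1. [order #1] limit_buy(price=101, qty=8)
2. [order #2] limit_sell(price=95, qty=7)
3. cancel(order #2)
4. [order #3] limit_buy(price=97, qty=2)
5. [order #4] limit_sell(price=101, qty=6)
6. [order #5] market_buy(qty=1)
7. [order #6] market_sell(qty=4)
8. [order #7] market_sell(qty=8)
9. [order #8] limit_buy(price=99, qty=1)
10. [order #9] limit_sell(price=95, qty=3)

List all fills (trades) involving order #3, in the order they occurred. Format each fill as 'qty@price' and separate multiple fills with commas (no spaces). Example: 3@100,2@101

After op 1 [order #1] limit_buy(price=101, qty=8): fills=none; bids=[#1:8@101] asks=[-]
After op 2 [order #2] limit_sell(price=95, qty=7): fills=#1x#2:7@101; bids=[#1:1@101] asks=[-]
After op 3 cancel(order #2): fills=none; bids=[#1:1@101] asks=[-]
After op 4 [order #3] limit_buy(price=97, qty=2): fills=none; bids=[#1:1@101 #3:2@97] asks=[-]
After op 5 [order #4] limit_sell(price=101, qty=6): fills=#1x#4:1@101; bids=[#3:2@97] asks=[#4:5@101]
After op 6 [order #5] market_buy(qty=1): fills=#5x#4:1@101; bids=[#3:2@97] asks=[#4:4@101]
After op 7 [order #6] market_sell(qty=4): fills=#3x#6:2@97; bids=[-] asks=[#4:4@101]
After op 8 [order #7] market_sell(qty=8): fills=none; bids=[-] asks=[#4:4@101]
After op 9 [order #8] limit_buy(price=99, qty=1): fills=none; bids=[#8:1@99] asks=[#4:4@101]
After op 10 [order #9] limit_sell(price=95, qty=3): fills=#8x#9:1@99; bids=[-] asks=[#9:2@95 #4:4@101]

Answer: 2@97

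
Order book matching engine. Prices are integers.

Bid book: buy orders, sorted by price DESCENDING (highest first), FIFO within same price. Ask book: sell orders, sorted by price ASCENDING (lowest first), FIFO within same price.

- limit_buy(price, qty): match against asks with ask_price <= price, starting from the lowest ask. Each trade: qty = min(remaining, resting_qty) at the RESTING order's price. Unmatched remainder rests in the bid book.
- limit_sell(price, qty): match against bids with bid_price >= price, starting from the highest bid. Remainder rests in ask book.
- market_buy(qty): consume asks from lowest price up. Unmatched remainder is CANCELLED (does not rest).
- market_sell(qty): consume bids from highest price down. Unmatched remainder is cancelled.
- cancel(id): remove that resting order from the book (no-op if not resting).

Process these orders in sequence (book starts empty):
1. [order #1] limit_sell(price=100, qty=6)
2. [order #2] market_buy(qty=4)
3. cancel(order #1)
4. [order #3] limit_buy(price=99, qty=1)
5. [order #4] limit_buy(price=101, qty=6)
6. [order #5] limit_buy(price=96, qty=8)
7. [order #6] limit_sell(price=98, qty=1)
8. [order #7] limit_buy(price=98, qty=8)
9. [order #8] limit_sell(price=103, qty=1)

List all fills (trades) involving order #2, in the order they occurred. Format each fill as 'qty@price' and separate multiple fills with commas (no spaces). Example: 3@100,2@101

After op 1 [order #1] limit_sell(price=100, qty=6): fills=none; bids=[-] asks=[#1:6@100]
After op 2 [order #2] market_buy(qty=4): fills=#2x#1:4@100; bids=[-] asks=[#1:2@100]
After op 3 cancel(order #1): fills=none; bids=[-] asks=[-]
After op 4 [order #3] limit_buy(price=99, qty=1): fills=none; bids=[#3:1@99] asks=[-]
After op 5 [order #4] limit_buy(price=101, qty=6): fills=none; bids=[#4:6@101 #3:1@99] asks=[-]
After op 6 [order #5] limit_buy(price=96, qty=8): fills=none; bids=[#4:6@101 #3:1@99 #5:8@96] asks=[-]
After op 7 [order #6] limit_sell(price=98, qty=1): fills=#4x#6:1@101; bids=[#4:5@101 #3:1@99 #5:8@96] asks=[-]
After op 8 [order #7] limit_buy(price=98, qty=8): fills=none; bids=[#4:5@101 #3:1@99 #7:8@98 #5:8@96] asks=[-]
After op 9 [order #8] limit_sell(price=103, qty=1): fills=none; bids=[#4:5@101 #3:1@99 #7:8@98 #5:8@96] asks=[#8:1@103]

Answer: 4@100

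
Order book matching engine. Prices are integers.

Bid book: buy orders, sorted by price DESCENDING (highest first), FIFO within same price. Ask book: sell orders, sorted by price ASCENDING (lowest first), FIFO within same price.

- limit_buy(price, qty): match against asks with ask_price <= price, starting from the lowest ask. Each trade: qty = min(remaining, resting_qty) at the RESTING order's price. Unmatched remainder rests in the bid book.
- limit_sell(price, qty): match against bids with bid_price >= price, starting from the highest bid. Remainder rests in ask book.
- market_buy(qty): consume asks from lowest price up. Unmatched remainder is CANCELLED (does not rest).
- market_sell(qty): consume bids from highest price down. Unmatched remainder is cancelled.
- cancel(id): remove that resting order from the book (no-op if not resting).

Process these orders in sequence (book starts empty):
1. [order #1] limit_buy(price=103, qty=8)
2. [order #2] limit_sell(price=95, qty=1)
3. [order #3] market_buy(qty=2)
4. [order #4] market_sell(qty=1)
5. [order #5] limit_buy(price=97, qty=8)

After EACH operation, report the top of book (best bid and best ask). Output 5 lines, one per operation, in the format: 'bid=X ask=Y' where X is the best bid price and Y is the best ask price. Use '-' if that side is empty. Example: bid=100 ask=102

After op 1 [order #1] limit_buy(price=103, qty=8): fills=none; bids=[#1:8@103] asks=[-]
After op 2 [order #2] limit_sell(price=95, qty=1): fills=#1x#2:1@103; bids=[#1:7@103] asks=[-]
After op 3 [order #3] market_buy(qty=2): fills=none; bids=[#1:7@103] asks=[-]
After op 4 [order #4] market_sell(qty=1): fills=#1x#4:1@103; bids=[#1:6@103] asks=[-]
After op 5 [order #5] limit_buy(price=97, qty=8): fills=none; bids=[#1:6@103 #5:8@97] asks=[-]

Answer: bid=103 ask=-
bid=103 ask=-
bid=103 ask=-
bid=103 ask=-
bid=103 ask=-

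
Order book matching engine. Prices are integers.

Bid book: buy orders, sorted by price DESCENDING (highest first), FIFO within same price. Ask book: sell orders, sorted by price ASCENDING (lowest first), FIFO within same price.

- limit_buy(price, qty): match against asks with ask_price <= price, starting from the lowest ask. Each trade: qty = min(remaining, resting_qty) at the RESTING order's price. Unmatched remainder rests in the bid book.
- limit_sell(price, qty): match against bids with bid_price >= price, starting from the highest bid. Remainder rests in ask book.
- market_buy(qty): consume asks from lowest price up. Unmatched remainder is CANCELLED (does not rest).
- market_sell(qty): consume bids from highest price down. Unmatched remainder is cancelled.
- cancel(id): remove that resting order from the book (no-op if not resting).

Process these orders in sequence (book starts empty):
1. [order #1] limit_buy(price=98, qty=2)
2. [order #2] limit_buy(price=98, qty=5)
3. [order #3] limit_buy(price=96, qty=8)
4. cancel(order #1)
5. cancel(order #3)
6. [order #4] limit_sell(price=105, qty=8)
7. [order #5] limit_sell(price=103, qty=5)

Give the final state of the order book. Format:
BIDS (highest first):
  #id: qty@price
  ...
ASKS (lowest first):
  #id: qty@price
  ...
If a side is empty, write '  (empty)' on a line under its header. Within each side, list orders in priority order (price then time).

Answer: BIDS (highest first):
  #2: 5@98
ASKS (lowest first):
  #5: 5@103
  #4: 8@105

Derivation:
After op 1 [order #1] limit_buy(price=98, qty=2): fills=none; bids=[#1:2@98] asks=[-]
After op 2 [order #2] limit_buy(price=98, qty=5): fills=none; bids=[#1:2@98 #2:5@98] asks=[-]
After op 3 [order #3] limit_buy(price=96, qty=8): fills=none; bids=[#1:2@98 #2:5@98 #3:8@96] asks=[-]
After op 4 cancel(order #1): fills=none; bids=[#2:5@98 #3:8@96] asks=[-]
After op 5 cancel(order #3): fills=none; bids=[#2:5@98] asks=[-]
After op 6 [order #4] limit_sell(price=105, qty=8): fills=none; bids=[#2:5@98] asks=[#4:8@105]
After op 7 [order #5] limit_sell(price=103, qty=5): fills=none; bids=[#2:5@98] asks=[#5:5@103 #4:8@105]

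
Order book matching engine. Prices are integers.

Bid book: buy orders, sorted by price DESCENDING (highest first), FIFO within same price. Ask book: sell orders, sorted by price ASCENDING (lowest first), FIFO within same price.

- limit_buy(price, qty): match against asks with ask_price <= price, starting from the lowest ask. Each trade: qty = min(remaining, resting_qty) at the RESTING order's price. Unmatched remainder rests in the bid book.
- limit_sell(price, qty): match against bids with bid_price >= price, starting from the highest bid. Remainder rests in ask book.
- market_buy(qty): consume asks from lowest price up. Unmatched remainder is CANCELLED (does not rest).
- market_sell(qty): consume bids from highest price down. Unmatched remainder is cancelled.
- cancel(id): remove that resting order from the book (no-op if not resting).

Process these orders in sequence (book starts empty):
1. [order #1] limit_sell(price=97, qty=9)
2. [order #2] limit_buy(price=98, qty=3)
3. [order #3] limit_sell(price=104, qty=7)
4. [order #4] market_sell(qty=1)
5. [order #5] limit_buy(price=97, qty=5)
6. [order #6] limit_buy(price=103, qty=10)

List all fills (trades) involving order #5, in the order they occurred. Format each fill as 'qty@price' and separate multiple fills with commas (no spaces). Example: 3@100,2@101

After op 1 [order #1] limit_sell(price=97, qty=9): fills=none; bids=[-] asks=[#1:9@97]
After op 2 [order #2] limit_buy(price=98, qty=3): fills=#2x#1:3@97; bids=[-] asks=[#1:6@97]
After op 3 [order #3] limit_sell(price=104, qty=7): fills=none; bids=[-] asks=[#1:6@97 #3:7@104]
After op 4 [order #4] market_sell(qty=1): fills=none; bids=[-] asks=[#1:6@97 #3:7@104]
After op 5 [order #5] limit_buy(price=97, qty=5): fills=#5x#1:5@97; bids=[-] asks=[#1:1@97 #3:7@104]
After op 6 [order #6] limit_buy(price=103, qty=10): fills=#6x#1:1@97; bids=[#6:9@103] asks=[#3:7@104]

Answer: 5@97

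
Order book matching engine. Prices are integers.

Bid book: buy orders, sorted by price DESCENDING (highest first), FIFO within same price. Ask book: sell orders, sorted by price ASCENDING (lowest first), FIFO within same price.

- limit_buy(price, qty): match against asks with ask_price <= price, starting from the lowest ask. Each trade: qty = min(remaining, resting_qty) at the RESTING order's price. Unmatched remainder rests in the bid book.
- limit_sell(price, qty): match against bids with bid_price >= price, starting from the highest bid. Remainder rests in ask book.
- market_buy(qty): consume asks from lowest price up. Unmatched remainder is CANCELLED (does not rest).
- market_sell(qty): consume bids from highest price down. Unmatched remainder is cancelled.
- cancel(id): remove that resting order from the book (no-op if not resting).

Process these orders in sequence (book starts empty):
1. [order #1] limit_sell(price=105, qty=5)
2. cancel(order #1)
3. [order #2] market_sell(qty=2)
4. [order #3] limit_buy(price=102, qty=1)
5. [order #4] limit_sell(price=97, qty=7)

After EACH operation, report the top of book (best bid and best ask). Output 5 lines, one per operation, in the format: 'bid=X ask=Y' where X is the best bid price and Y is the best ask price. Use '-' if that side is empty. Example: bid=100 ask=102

Answer: bid=- ask=105
bid=- ask=-
bid=- ask=-
bid=102 ask=-
bid=- ask=97

Derivation:
After op 1 [order #1] limit_sell(price=105, qty=5): fills=none; bids=[-] asks=[#1:5@105]
After op 2 cancel(order #1): fills=none; bids=[-] asks=[-]
After op 3 [order #2] market_sell(qty=2): fills=none; bids=[-] asks=[-]
After op 4 [order #3] limit_buy(price=102, qty=1): fills=none; bids=[#3:1@102] asks=[-]
After op 5 [order #4] limit_sell(price=97, qty=7): fills=#3x#4:1@102; bids=[-] asks=[#4:6@97]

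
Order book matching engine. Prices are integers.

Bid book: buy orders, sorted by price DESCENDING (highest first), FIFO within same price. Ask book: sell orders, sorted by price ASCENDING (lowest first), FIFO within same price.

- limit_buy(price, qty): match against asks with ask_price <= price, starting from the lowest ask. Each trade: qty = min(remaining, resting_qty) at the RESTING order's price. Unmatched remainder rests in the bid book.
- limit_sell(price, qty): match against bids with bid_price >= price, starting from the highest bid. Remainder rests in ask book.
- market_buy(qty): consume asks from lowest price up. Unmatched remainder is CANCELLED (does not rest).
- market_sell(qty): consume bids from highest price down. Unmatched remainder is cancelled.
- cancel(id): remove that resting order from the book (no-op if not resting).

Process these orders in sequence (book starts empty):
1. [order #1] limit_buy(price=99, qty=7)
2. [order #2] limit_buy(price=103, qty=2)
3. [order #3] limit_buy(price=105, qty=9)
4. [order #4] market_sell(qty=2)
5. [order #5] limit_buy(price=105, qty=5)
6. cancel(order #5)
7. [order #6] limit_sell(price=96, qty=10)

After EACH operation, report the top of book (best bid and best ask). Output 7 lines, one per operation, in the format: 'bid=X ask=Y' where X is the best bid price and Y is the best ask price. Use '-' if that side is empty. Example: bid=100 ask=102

After op 1 [order #1] limit_buy(price=99, qty=7): fills=none; bids=[#1:7@99] asks=[-]
After op 2 [order #2] limit_buy(price=103, qty=2): fills=none; bids=[#2:2@103 #1:7@99] asks=[-]
After op 3 [order #3] limit_buy(price=105, qty=9): fills=none; bids=[#3:9@105 #2:2@103 #1:7@99] asks=[-]
After op 4 [order #4] market_sell(qty=2): fills=#3x#4:2@105; bids=[#3:7@105 #2:2@103 #1:7@99] asks=[-]
After op 5 [order #5] limit_buy(price=105, qty=5): fills=none; bids=[#3:7@105 #5:5@105 #2:2@103 #1:7@99] asks=[-]
After op 6 cancel(order #5): fills=none; bids=[#3:7@105 #2:2@103 #1:7@99] asks=[-]
After op 7 [order #6] limit_sell(price=96, qty=10): fills=#3x#6:7@105 #2x#6:2@103 #1x#6:1@99; bids=[#1:6@99] asks=[-]

Answer: bid=99 ask=-
bid=103 ask=-
bid=105 ask=-
bid=105 ask=-
bid=105 ask=-
bid=105 ask=-
bid=99 ask=-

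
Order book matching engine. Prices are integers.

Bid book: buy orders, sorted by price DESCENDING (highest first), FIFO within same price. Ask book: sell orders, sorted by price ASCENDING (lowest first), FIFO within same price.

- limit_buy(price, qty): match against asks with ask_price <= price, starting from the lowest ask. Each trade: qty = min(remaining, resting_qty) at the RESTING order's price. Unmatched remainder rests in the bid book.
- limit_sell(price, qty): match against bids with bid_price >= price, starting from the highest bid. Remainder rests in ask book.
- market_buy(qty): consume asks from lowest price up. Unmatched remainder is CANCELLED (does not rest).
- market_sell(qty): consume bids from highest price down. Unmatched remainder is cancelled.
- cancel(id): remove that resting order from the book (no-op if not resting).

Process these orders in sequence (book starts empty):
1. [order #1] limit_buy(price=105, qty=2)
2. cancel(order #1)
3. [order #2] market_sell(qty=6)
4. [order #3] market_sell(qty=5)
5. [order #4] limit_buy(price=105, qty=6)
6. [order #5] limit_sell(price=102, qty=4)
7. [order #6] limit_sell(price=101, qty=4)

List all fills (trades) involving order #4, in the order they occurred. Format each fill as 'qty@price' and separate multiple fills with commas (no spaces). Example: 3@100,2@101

After op 1 [order #1] limit_buy(price=105, qty=2): fills=none; bids=[#1:2@105] asks=[-]
After op 2 cancel(order #1): fills=none; bids=[-] asks=[-]
After op 3 [order #2] market_sell(qty=6): fills=none; bids=[-] asks=[-]
After op 4 [order #3] market_sell(qty=5): fills=none; bids=[-] asks=[-]
After op 5 [order #4] limit_buy(price=105, qty=6): fills=none; bids=[#4:6@105] asks=[-]
After op 6 [order #5] limit_sell(price=102, qty=4): fills=#4x#5:4@105; bids=[#4:2@105] asks=[-]
After op 7 [order #6] limit_sell(price=101, qty=4): fills=#4x#6:2@105; bids=[-] asks=[#6:2@101]

Answer: 4@105,2@105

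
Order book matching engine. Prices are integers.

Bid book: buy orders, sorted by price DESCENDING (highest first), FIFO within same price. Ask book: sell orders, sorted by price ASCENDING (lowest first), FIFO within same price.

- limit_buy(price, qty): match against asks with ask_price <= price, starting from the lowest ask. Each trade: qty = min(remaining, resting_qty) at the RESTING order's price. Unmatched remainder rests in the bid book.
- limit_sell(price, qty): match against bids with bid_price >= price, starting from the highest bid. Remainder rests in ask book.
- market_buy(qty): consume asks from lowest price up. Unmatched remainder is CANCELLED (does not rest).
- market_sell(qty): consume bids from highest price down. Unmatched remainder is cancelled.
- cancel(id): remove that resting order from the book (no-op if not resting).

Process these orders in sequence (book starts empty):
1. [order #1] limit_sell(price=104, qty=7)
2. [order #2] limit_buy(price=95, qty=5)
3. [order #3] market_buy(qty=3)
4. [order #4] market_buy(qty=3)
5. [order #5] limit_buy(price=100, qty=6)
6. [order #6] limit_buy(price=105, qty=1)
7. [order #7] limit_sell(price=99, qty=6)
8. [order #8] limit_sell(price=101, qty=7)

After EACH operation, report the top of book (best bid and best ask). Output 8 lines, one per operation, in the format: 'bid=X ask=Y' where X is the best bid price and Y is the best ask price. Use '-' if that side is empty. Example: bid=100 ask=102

After op 1 [order #1] limit_sell(price=104, qty=7): fills=none; bids=[-] asks=[#1:7@104]
After op 2 [order #2] limit_buy(price=95, qty=5): fills=none; bids=[#2:5@95] asks=[#1:7@104]
After op 3 [order #3] market_buy(qty=3): fills=#3x#1:3@104; bids=[#2:5@95] asks=[#1:4@104]
After op 4 [order #4] market_buy(qty=3): fills=#4x#1:3@104; bids=[#2:5@95] asks=[#1:1@104]
After op 5 [order #5] limit_buy(price=100, qty=6): fills=none; bids=[#5:6@100 #2:5@95] asks=[#1:1@104]
After op 6 [order #6] limit_buy(price=105, qty=1): fills=#6x#1:1@104; bids=[#5:6@100 #2:5@95] asks=[-]
After op 7 [order #7] limit_sell(price=99, qty=6): fills=#5x#7:6@100; bids=[#2:5@95] asks=[-]
After op 8 [order #8] limit_sell(price=101, qty=7): fills=none; bids=[#2:5@95] asks=[#8:7@101]

Answer: bid=- ask=104
bid=95 ask=104
bid=95 ask=104
bid=95 ask=104
bid=100 ask=104
bid=100 ask=-
bid=95 ask=-
bid=95 ask=101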